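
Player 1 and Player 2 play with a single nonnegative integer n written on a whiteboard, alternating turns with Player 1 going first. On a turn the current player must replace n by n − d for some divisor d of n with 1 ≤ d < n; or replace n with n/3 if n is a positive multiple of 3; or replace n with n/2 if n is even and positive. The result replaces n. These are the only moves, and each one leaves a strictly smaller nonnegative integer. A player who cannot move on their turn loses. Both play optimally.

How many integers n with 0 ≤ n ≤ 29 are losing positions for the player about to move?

Compute win/loss labels from the base case upward. A position with no move is L. Any other position is W if it can reach an L in one move, else L.
n=0: no move → L
n=1: no move → L
n=2: can move to 1, which is L ⇒ W
n=3: can move to 1, which is L ⇒ W
n=4: moves to 2(W), 3(W); every one is W ⇒ L
n=5: can move to 4, which is L ⇒ W
n=6: can move to 4, which is L ⇒ W
n=7: the only move is to 6(W), a W ⇒ L
n=8: can move to 4, which is L ⇒ W
n=9: moves to 3(W), 6(W), 8(W); every one is W ⇒ L
n=10: can move to 9, which is L ⇒ W
n=11: the only move is to 10(W), a W ⇒ L
n=12: can move to 4, which is L ⇒ W
n=13: the only move is to 12(W), a W ⇒ L
n=14: can move to 7, which is L ⇒ W
n=15: moves to 5(W), 10(W), 12(W), 14(W); every one is W ⇒ L
n=16: can move to 15, which is L ⇒ W
n=17: the only move is to 16(W), a W ⇒ L
n=18: can move to 9, which is L ⇒ W
n=19: the only move is to 18(W), a W ⇒ L
n=20: can move to 15, which is L ⇒ W
n=21: can move to 7, which is L ⇒ W
n=22: can move to 11, which is L ⇒ W
n=23: the only move is to 22(W), a W ⇒ L
n=24: can move to 23, which is L ⇒ W
n=25: moves to 20(W), 24(W); every one is W ⇒ L
n=26: can move to 13, which is L ⇒ W
n=27: can move to 9, which is L ⇒ W
n=28: moves to 14(W), 21(W), 24(W), 26(W), 27(W); every one is W ⇒ L
n=29: can move to 28, which is L ⇒ W
L entries with 0 ≤ n ≤ 29: n = 0, 1, 4, 7, 9, 11, 13, 15, 17, 19, 23, 25, 28; that makes 13.

13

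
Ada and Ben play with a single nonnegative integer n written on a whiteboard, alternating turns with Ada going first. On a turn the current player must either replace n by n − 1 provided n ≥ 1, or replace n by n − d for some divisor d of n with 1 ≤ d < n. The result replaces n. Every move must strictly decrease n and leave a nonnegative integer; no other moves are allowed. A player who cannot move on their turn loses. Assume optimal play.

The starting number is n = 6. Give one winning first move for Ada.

Move to 5.

Work bottom-up. With no move the player to move loses. Otherwise the position is W if at least one move leads to an L position for the opponent, and L if every move leads to a W.
n=0: no move → L
n=1: →0(L), so W
n=2: →1(W) only, which is W, so L
n=3: →2(L), so W
n=4: →2(L), so W
n=5: →4(W) only, which is W, so L
n=6: →5(L), so W
From 6, the L positions reachable in one move are: 5.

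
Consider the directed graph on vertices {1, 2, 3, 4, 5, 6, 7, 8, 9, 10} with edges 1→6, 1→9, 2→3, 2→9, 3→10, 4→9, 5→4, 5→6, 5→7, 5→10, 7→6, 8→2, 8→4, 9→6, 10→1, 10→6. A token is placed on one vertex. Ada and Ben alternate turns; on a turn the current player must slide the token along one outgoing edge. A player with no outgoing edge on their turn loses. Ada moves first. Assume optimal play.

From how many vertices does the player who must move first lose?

Compute win/loss labels from the base case upward. A position with no move is L. Any other position is W if it can reach an L in one move, else L.
Every edge goes from a vertex to one that appears earlier in the order 6, 9, 1, 10, 7, 3, 4, 5, 2, 8, so processing vertices in that order labels each vertex after all of its successors.
6: no outgoing edge → L
9: reaches L-position 6 → W
1: reaches L-position 6 → W
10: reaches L-position 6 → W
7: reaches L-position 6 → W
3: only reaches 10(W), which is W → L
4: only reaches 9(W), which is W → L
5: reaches L-position 4 → W
2: reaches L-position 3 → W
8: reaches L-position 4 → W
The L vertices are 3, 4, 6; that is 3 in all.

3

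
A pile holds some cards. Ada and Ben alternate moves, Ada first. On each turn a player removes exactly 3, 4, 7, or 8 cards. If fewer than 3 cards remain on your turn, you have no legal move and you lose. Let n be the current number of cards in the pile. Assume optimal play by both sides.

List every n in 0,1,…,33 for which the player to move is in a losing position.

Compute win/loss labels from the base case upward. A position with no move is L. Any other position is W if it can reach an L in one move, else L.
n=0: no move → L
n=1: no move → L
n=2: no move → L
n=3: reaches L-position 0 → W
n=4: reaches L-position 1 → W
n=5: reaches L-position 2 → W
n=6: reaches L-position 2 → W
n=7: reaches L-position 0 → W
n=8: reaches L-position 1 → W
n=9: reaches L-position 2 → W
n=10: reaches L-position 2 → W
n=11: only reaches 8(W), 7(W), 4(W), 3(W), all W → L
n=12: only reaches 9(W), 8(W), 5(W), 4(W), all W → L
n=13: only reaches 10(W), 9(W), 6(W), 5(W), all W → L
n=14: reaches L-position 11 → W
n=15: reaches L-position 12 → W
n=16: reaches L-position 13 → W
n=17: reaches L-position 13 → W
n=18: reaches L-position 11 → W
n=19: reaches L-position 12 → W
n=20: reaches L-position 13 → W
n=21: reaches L-position 13 → W
n=22: only reaches 19(W), 18(W), 15(W), 14(W), all W → L
n=23: only reaches 20(W), 19(W), 16(W), 15(W), all W → L
n=24: only reaches 21(W), 20(W), 17(W), 16(W), all W → L
n=25: reaches L-position 22 → W
n=26: reaches L-position 23 → W
n=27: reaches L-position 24 → W
n=28: reaches L-position 24 → W
n=29: reaches L-position 22 → W
n=30: reaches L-position 23 → W
n=31: reaches L-position 24 → W
n=32: reaches L-position 24 → W
n=33: only reaches 30(W), 29(W), 26(W), 25(W), all W → L
The losing starting values of n are exactly the entries labelled L in this table (10 of them).

0, 1, 2, 11, 12, 13, 22, 23, 24, 33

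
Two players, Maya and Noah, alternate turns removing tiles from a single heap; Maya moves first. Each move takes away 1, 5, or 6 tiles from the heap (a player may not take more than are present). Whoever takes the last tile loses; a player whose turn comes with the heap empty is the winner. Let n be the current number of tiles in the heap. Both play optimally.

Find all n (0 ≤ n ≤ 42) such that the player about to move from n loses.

1, 3, 5, 12, 14, 16, 23, 25, 27, 34, 36, 38

Build the W/L table. Terminal = W. A non-terminal position is W if it has a move to some L; otherwise it is L.
n=0: no move; the opponent has just taken the last tile and therefore loses → W
n=1: the only move is to 0(W), a W ⇒ L
n=2: can move to 1, which is L ⇒ W
n=3: the only move is to 2(W), a W ⇒ L
n=4: can move to 3, which is L ⇒ W
n=5: moves to 4(W), 0(W); every one is W ⇒ L
n=6: can move to 5, which is L ⇒ W
n=7: can move to 1, which is L ⇒ W
n=8: can move to 3, which is L ⇒ W
n=9: can move to 3, which is L ⇒ W
n=10: can move to 5, which is L ⇒ W
n=11: can move to 5, which is L ⇒ W
n=12: moves to 11(W), 7(W), 6(W); every one is W ⇒ L
n=13: can move to 12, which is L ⇒ W
n=14: moves to 13(W), 9(W), 8(W); every one is W ⇒ L
n=15: can move to 14, which is L ⇒ W
n=16: moves to 15(W), 11(W), 10(W); every one is W ⇒ L
n=17: can move to 16, which is L ⇒ W
n=18: can move to 12, which is L ⇒ W
n=19: can move to 14, which is L ⇒ W
n=20: can move to 14, which is L ⇒ W
n=21: can move to 16, which is L ⇒ W
n=22: can move to 16, which is L ⇒ W
n=23: moves to 22(W), 18(W), 17(W); every one is W ⇒ L
n=24: can move to 23, which is L ⇒ W
n=25: moves to 24(W), 20(W), 19(W); every one is W ⇒ L
n=26: can move to 25, which is L ⇒ W
n=27: moves to 26(W), 22(W), 21(W); every one is W ⇒ L
n=28: can move to 27, which is L ⇒ W
n=29: can move to 23, which is L ⇒ W
n=30: can move to 25, which is L ⇒ W
n=31: can move to 25, which is L ⇒ W
n=32: can move to 27, which is L ⇒ W
n=33: can move to 27, which is L ⇒ W
n=34: moves to 33(W), 29(W), 28(W); every one is W ⇒ L
n=35: can move to 34, which is L ⇒ W
n=36: moves to 35(W), 31(W), 30(W); every one is W ⇒ L
n=37: can move to 36, which is L ⇒ W
n=38: moves to 37(W), 33(W), 32(W); every one is W ⇒ L
n=39: can move to 38, which is L ⇒ W
n=40: can move to 34, which is L ⇒ W
n=41: can move to 36, which is L ⇒ W
n=42: can move to 36, which is L ⇒ W
The losing starting values of n are exactly the entries labelled L in this table (12 of them).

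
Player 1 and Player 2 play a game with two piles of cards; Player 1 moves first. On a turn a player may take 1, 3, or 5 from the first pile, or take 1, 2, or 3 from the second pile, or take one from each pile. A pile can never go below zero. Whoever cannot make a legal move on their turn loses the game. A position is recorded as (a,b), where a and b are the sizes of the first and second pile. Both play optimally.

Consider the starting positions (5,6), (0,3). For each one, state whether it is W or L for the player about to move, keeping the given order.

Build the W/L table. Terminal = L. A non-terminal position is W if it has a move to some L; otherwise it is L.
No move ever increases a pile, so every position that can arise here has a ≤ 5 and b ≤ 6; it is enough to label the cells with 0 ≤ a ≤ 5 and 0 ≤ b ≤ 6.
Every move lowers a or b (never raises either), so fill the grid row by row in increasing a, and left to right within a row: each cell's successors are then already labelled.
      b=0  b=1  b=2  b=3  b=4  b=5  b=6
a=0:    L    W    W    W    L    W    W
a=1:    W    W    L    W    W    W    L
a=2:    L    W    W    W    L    W    W
a=3:    W    W    L    W    W    W    L
a=4:    L    W    W    W    L    W    W
a=5:    W    W    L    W    W    W    L
Cells with no legal move (terminal, hence L): (0,0).
The remaining L cells, each justified by listing all of its moves:
(0,4): →(0,3)(W), (0,2)(W), (0,1)(W) — all W, so L
(1,2): →(0,2)(W), (1,1)(W), (1,0)(W), (0,1)(W) — all W, so L
(1,6): →(0,6)(W), (1,5)(W), (1,4)(W), (1,3)(W), (0,5)(W) — all W, so L
(2,0): →(1,0)(W) only, which is W, so L
(2,4): →(1,4)(W), (2,3)(W), (2,2)(W), (2,1)(W), (1,3)(W) — all W, so L
(3,2): →(2,2)(W), (0,2)(W), (3,1)(W), (3,0)(W), (2,1)(W) — all W, so L
(3,6): →(2,6)(W), (0,6)(W), (3,5)(W), (3,4)(W), (3,3)(W), (2,5)(W) — all W, so L
(4,0): →(3,0)(W), (1,0)(W) — all W, so L
(4,4): →(3,4)(W), (1,4)(W), (4,3)(W), (4,2)(W), (4,1)(W), (3,3)(W) — all W, so L
(5,2): →(4,2)(W), (2,2)(W), (0,2)(W), (5,1)(W), (5,0)(W), (4,1)(W) — all W, so L
(5,6): →(4,6)(W), (2,6)(W), (0,6)(W), (5,5)(W), (5,4)(W), (5,3)(W), (4,5)(W) — all W, so L
Every other cell has at least one move into one of the L cells above, so it is W.
(5,6): one of the L cells justified above, so L
(0,3): the move to (0,0) reaches an L cell, so W

(5,6): L, (0,3): W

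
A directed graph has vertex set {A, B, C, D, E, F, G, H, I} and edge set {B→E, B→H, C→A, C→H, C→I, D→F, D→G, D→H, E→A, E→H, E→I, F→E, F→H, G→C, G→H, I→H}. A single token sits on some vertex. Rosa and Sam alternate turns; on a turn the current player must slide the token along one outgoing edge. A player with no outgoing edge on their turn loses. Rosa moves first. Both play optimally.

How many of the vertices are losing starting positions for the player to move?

2

Classify positions by backward induction: terminal positions (no move available) are L. From any other position, the mover wins iff some move reaches an L.
Every edge goes from a vertex to one that appears earlier in the order H, A, I, C, E, B, F, G, D, so processing vertices in that order labels each vertex after all of its successors.
H: no outgoing edge → L
A: no outgoing edge → L
I: W (go to H, an L position)
C: W (go to A, an L position)
E: W (go to A, an L position)
B: W (go to H, an L position)
F: W (go to H, an L position)
G: W (go to H, an L position)
D: W (go to H, an L position)
The L vertices are A, H; that is 2 in all.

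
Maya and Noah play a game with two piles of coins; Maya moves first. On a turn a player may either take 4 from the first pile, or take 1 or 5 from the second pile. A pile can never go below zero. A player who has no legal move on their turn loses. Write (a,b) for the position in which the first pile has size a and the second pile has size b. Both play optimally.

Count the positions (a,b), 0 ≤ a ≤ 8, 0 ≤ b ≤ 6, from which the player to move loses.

Classify positions by backward induction: terminal positions (no move available) are L. From any other position, the mover wins iff some move reaches an L.
Every move lowers a or b (never raises either), so fill the grid row by row in increasing a, and left to right within a row: each cell's successors are then already labelled.
      b=0  b=1  b=2  b=3  b=4  b=5  b=6
a=0:    L    W    L    W    L    W    L
a=1:    L    W    L    W    L    W    L
a=2:    L    W    L    W    L    W    L
a=3:    L    W    L    W    L    W    L
a=4:    W    L    W    L    W    L    W
a=5:    W    L    W    L    W    L    W
a=6:    W    L    W    L    W    L    W
a=7:    W    L    W    L    W    L    W
a=8:    L    W    L    W    L    W    L
Cells with no legal move (terminal, hence L): (0,0), (1,0), (2,0), (3,0).
The remaining L cells, each justified by listing all of its moves:
(0,2): L (sole option (0,1)(W) is W)
(0,4): L (sole option (0,3)(W) is W)
(0,6): L (options (0,5)(W), (0,1)(W) are all W)
(1,2): L (sole option (1,1)(W) is W)
(1,4): L (sole option (1,3)(W) is W)
(1,6): L (options (1,5)(W), (1,1)(W) are all W)
(2,2): L (sole option (2,1)(W) is W)
(2,4): L (sole option (2,3)(W) is W)
(2,6): L (options (2,5)(W), (2,1)(W) are all W)
(3,2): L (sole option (3,1)(W) is W)
(3,4): L (sole option (3,3)(W) is W)
(3,6): L (options (3,5)(W), (3,1)(W) are all W)
(4,1): L (options (0,1)(W), (4,0)(W) are all W)
(4,3): L (options (0,3)(W), (4,2)(W) are all W)
(4,5): L (options (0,5)(W), (4,4)(W), (4,0)(W) are all W)
(5,1): L (options (1,1)(W), (5,0)(W) are all W)
(5,3): L (options (1,3)(W), (5,2)(W) are all W)
(5,5): L (options (1,5)(W), (5,4)(W), (5,0)(W) are all W)
(6,1): L (options (2,1)(W), (6,0)(W) are all W)
(6,3): L (options (2,3)(W), (6,2)(W) are all W)
(6,5): L (options (2,5)(W), (6,4)(W), (6,0)(W) are all W)
(7,1): L (options (3,1)(W), (7,0)(W) are all W)
(7,3): L (options (3,3)(W), (7,2)(W) are all W)
(7,5): L (options (3,5)(W), (7,4)(W), (7,0)(W) are all W)
(8,0): L (sole option (4,0)(W) is W)
(8,2): L (options (4,2)(W), (8,1)(W) are all W)
(8,4): L (options (4,4)(W), (8,3)(W) are all W)
(8,6): L (options (4,6)(W), (8,5)(W), (8,1)(W) are all W)
Every other cell has at least one move into one of the L cells above, so it is W.
L cells per row: a=0: 4, a=1: 4, a=2: 4, a=3: 4, a=4: 3, a=5: 3, a=6: 3, a=7: 3, a=8: 4; total 32.

32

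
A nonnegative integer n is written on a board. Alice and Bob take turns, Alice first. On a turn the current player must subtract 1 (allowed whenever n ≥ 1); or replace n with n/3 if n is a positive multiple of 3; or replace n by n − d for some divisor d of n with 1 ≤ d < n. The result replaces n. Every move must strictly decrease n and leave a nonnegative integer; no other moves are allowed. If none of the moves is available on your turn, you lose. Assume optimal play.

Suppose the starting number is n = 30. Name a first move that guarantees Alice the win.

Work bottom-up. With no move the player to move loses. Otherwise the position is W if at least one move leads to an L position for the opponent, and L if every move leads to a W.
n=0: no move → L
n=1: can move to 0, which is L ⇒ W
n=2: the only move is to 1(W), a W ⇒ L
n=3: can move to 2, which is L ⇒ W
n=4: can move to 2, which is L ⇒ W
n=5: the only move is to 4(W), a W ⇒ L
n=6: can move to 2, which is L ⇒ W
n=7: the only move is to 6(W), a W ⇒ L
n=8: can move to 7, which is L ⇒ W
n=9: moves to 3(W), 6(W), 8(W); every one is W ⇒ L
n=10: can move to 5, which is L ⇒ W
n=11: the only move is to 10(W), a W ⇒ L
n=12: can move to 9, which is L ⇒ W
n=13: the only move is to 12(W), a W ⇒ L
n=14: can move to 7, which is L ⇒ W
n=15: can move to 5, which is L ⇒ W
n=16: moves to 8(W), 12(W), 14(W), 15(W); every one is W ⇒ L
n=17: can move to 16, which is L ⇒ W
n=18: can move to 9, which is L ⇒ W
n=19: the only move is to 18(W), a W ⇒ L
n=20: can move to 16, which is L ⇒ W
n=21: can move to 7, which is L ⇒ W
n=22: can move to 11, which is L ⇒ W
n=23: the only move is to 22(W), a W ⇒ L
n=24: can move to 16, which is L ⇒ W
n=25: moves to 20(W), 24(W); every one is W ⇒ L
n=26: can move to 13, which is L ⇒ W
n=27: can move to 9, which is L ⇒ W
n=28: moves to 14(W), 21(W), 24(W), 26(W), 27(W); every one is W ⇒ L
n=29: can move to 28, which is L ⇒ W
n=30: can move to 25, which is L ⇒ W
From 30, the L positions reachable in one move are: 25, 28. Any move reaching one of these is winning.

Move to 25.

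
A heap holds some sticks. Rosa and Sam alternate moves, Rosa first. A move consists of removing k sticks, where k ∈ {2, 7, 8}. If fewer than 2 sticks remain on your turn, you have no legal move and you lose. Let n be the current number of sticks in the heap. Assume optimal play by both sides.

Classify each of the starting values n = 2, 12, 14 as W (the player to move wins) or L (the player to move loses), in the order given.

Classify positions by backward induction: terminal positions (no move available) are L. From any other position, the mover wins iff some move reaches an L.
n=0: no move → L
n=1: no move → L
n=2: W (go to 0, an L position)
n=3: W (go to 1, an L position)
n=4: L (sole option 2(W) is W)
n=5: L (sole option 3(W) is W)
n=6: W (go to 4, an L position)
n=7: W (go to 5, an L position)
n=8: W (go to 1, an L position)
n=9: W (go to 1, an L position)
n=10: L (options 8(W), 3(W), 2(W) are all W)
n=11: W (go to 4, an L position)
n=12: W (go to 10, an L position)
n=13: W (go to 5, an L position)
n=14: L (options 12(W), 7(W), 6(W) are all W)

2: W, 12: W, 14: L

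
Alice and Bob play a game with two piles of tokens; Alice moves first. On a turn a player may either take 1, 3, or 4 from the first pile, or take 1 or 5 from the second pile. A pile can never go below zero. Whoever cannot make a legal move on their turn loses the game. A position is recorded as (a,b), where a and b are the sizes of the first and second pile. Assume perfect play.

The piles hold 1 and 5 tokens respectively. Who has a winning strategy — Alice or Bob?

Work bottom-up. With no move the player to move loses. Otherwise the position is W if at least one move leads to an L position for the opponent, and L if every move leads to a W.
No move ever increases a pile, so every position that can arise here has a ≤ 1 and b ≤ 5; it is enough to label the cells with 0 ≤ a ≤ 1 and 0 ≤ b ≤ 5.
Every move lowers a or b (never raises either), so fill the grid row by row in increasing a, and left to right within a row: each cell's successors are then already labelled.
      b=0  b=1  b=2  b=3  b=4  b=5
a=0:    L    W    L    W    L    W
a=1:    W    L    W    L    W    L
Cells with no legal move (terminal, hence L): (0,0).
The remaining L cells, each justified by listing all of its moves:
(0,2): L (sole option (0,1)(W) is W)
(0,4): L (sole option (0,3)(W) is W)
(1,1): L (options (0,1)(W), (1,0)(W) are all W)
(1,3): L (options (0,3)(W), (1,2)(W) are all W)
(1,5): L (options (0,5)(W), (1,4)(W), (1,0)(W) are all W)
Every other cell has at least one move into one of the L cells above, so it is W.
Every move from (1,5) reaches a W position, so the mover loses.

Bob wins.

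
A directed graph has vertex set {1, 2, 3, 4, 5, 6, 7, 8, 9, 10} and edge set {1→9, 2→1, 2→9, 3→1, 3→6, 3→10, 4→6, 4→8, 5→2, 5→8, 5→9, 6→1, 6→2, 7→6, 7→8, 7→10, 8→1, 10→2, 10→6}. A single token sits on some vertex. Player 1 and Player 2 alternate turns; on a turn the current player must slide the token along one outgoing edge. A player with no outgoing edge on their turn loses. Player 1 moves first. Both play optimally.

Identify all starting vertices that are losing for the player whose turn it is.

6, 8, 9

Work bottom-up. With no move the player to move loses. Otherwise the position is W if at least one move leads to an L position for the opponent, and L if every move leads to a W.
Every edge goes from a vertex to one that appears earlier in the order 9, 1, 2, 8, 5, 6, 10, 3, 7, 4, so processing vertices in that order labels each vertex after all of its successors.
9: no outgoing edge → L
1: can move to 9, which is L ⇒ W
2: can move to 9, which is L ⇒ W
8: the only move is to 1(W), a W ⇒ L
5: can move to 8, which is L ⇒ W
6: moves to 2(W), 1(W); every one is W ⇒ L
10: can move to 6, which is L ⇒ W
3: can move to 6, which is L ⇒ W
7: can move to 6, which is L ⇒ W
4: can move to 6, which is L ⇒ W
The losing starting vertices are exactly the entries labelled L in this table (3 of them).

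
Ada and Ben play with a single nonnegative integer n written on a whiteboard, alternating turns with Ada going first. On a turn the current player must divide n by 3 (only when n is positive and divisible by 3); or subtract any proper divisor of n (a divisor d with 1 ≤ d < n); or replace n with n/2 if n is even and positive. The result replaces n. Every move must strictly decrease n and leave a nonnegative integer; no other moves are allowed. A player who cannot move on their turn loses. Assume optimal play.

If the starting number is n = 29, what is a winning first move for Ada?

Move to 28.

Compute win/loss labels from the base case upward. A position with no move is L. Any other position is W if it can reach an L in one move, else L.
n=0: no move → L
n=1: no move → L
n=2: reaches L-position 1 → W
n=3: reaches L-position 1 → W
n=4: only reaches 2(W), 3(W), all W → L
n=5: reaches L-position 4 → W
n=6: reaches L-position 4 → W
n=7: only reaches 6(W), which is W → L
n=8: reaches L-position 4 → W
n=9: only reaches 3(W), 6(W), 8(W), all W → L
n=10: reaches L-position 9 → W
n=11: only reaches 10(W), which is W → L
n=12: reaches L-position 4 → W
n=13: only reaches 12(W), which is W → L
n=14: reaches L-position 7 → W
n=15: only reaches 5(W), 10(W), 12(W), 14(W), all W → L
n=16: reaches L-position 15 → W
n=17: only reaches 16(W), which is W → L
n=18: reaches L-position 9 → W
n=19: only reaches 18(W), which is W → L
n=20: reaches L-position 15 → W
n=21: reaches L-position 7 → W
n=22: reaches L-position 11 → W
n=23: only reaches 22(W), which is W → L
n=24: reaches L-position 23 → W
n=25: only reaches 20(W), 24(W), all W → L
n=26: reaches L-position 13 → W
n=27: reaches L-position 9 → W
n=28: only reaches 14(W), 21(W), 24(W), 26(W), 27(W), all W → L
n=29: reaches L-position 28 → W
From 29, the L positions reachable in one move are: 28.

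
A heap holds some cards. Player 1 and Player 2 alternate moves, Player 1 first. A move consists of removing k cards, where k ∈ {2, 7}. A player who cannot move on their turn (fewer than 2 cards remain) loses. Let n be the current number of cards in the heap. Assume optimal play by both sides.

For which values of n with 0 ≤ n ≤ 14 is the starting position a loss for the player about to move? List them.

Use the standard recursion: the mover loses at a terminal position; elsewhere, the mover wins exactly when some move hands the opponent an L position.
n=0: no move → L
n=1: no move → L
n=2: →0(L), so W
n=3: →1(L), so W
n=4: →2(W) only, which is W, so L
n=5: →3(W) only, which is W, so L
n=6: →4(L), so W
n=7: →5(L), so W
n=8: →1(L), so W
n=9: →7(W), 2(W) — all W, so L
n=10: →8(W), 3(W) — all W, so L
n=11: →9(L), so W
n=12: →10(L), so W
n=13: →11(W), 6(W) — all W, so L
n=14: →12(W), 7(W) — all W, so L
Reading off the rows marked L gives the requested list; there are 8 such values of n.

0, 1, 4, 5, 9, 10, 13, 14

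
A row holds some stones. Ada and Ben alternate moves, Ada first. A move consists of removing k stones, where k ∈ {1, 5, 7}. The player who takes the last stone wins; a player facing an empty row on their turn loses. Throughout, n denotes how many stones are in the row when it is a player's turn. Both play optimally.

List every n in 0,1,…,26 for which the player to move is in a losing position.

0, 2, 4, 6, 8, 10, 12, 14, 16, 18, 20, 22, 24, 26

Positions with no move are L. A position that does have a move is losing for the player to move precisely when every available move leads to a winning position for the opponent. Fill in the labels:
n=0: no move → L
n=1: →0(L), so W
n=2: →1(W) only, which is W, so L
n=3: →2(L), so W
n=4: →3(W) only, which is W, so L
n=5: →4(L), so W
n=6: →5(W), 1(W) — all W, so L
n=7: →6(L), so W
n=8: →7(W), 3(W), 1(W) — all W, so L
n=9: →8(L), so W
n=10: →9(W), 5(W), 3(W) — all W, so L
n=11: →10(L), so W
n=12: →11(W), 7(W), 5(W) — all W, so L
n=13: →12(L), so W
n=14: →13(W), 9(W), 7(W) — all W, so L
n=15: →14(L), so W
n=16: →15(W), 11(W), 9(W) — all W, so L
n=17: →16(L), so W
n=18: →17(W), 13(W), 11(W) — all W, so L
n=19: →18(L), so W
n=20: →19(W), 15(W), 13(W) — all W, so L
n=21: →20(L), so W
n=22: →21(W), 17(W), 15(W) — all W, so L
n=23: →22(L), so W
n=24: →23(W), 19(W), 17(W) — all W, so L
n=25: →24(L), so W
n=26: →25(W), 21(W), 19(W) — all W, so L
Reading off the rows marked L gives the requested list; there are 14 such values of n.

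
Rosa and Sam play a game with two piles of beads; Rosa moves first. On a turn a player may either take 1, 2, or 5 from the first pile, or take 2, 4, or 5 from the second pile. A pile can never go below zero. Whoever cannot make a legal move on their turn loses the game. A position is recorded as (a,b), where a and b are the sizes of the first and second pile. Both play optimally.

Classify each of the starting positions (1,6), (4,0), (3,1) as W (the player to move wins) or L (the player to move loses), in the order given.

Label each position W (a win for the player to move) or L (a loss). A position with no legal move is L; any other position is W exactly when some move reaches an L, and L when every move reaches a W.
No move ever increases a pile, so every position that can arise here has a ≤ 4 and b ≤ 6; it is enough to label the cells with 0 ≤ a ≤ 4 and 0 ≤ b ≤ 6.
Every move lowers a or b (never raises either), so fill the grid row by row in increasing a, and left to right within a row: each cell's successors are then already labelled.
      b=0  b=1  b=2  b=3  b=4  b=5  b=6
a=0:    L    L    W    W    W    W    W
a=1:    W    W    L    L    W    W    W
a=2:    W    W    W    W    L    L    W
a=3:    L    L    W    W    W    W    W
a=4:    W    W    L    L    W    W    W
Cells with no legal move (terminal, hence L): (0,0), (0,1).
The remaining L cells, each justified by listing all of its moves:
(1,2): only reaches (0,2)(W), (1,0)(W), all W → L
(1,3): only reaches (0,3)(W), (1,1)(W), all W → L
(2,4): only reaches (1,4)(W), (0,4)(W), (2,2)(W), (2,0)(W), all W → L
(2,5): only reaches (1,5)(W), (0,5)(W), (2,3)(W), (2,1)(W), (2,0)(W), all W → L
(3,0): only reaches (2,0)(W), (1,0)(W), all W → L
(3,1): only reaches (2,1)(W), (1,1)(W), all W → L
(4,2): only reaches (3,2)(W), (2,2)(W), (4,0)(W), all W → L
(4,3): only reaches (3,3)(W), (2,3)(W), (4,1)(W), all W → L
Every other cell has at least one move into one of the L cells above, so it is W.
(1,6): the move to (1,2) reaches an L cell, so W
(4,0): the move to (3,0) reaches an L cell, so W
(3,1): one of the L cells justified above, so L

(1,6): W, (4,0): W, (3,1): L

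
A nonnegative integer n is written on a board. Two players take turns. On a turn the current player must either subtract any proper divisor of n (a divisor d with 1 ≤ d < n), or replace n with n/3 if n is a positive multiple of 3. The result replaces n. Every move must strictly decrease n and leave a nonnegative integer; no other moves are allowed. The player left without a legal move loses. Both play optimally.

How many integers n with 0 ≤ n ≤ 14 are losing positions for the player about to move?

7

Use the standard recursion: the mover loses at a terminal position; elsewhere, the mover wins exactly when some move hands the opponent an L position.
n=0: no move → L
n=1: no move → L
n=2: reaches L-position 1 → W
n=3: reaches L-position 1 → W
n=4: only reaches 2(W), 3(W), all W → L
n=5: reaches L-position 4 → W
n=6: reaches L-position 4 → W
n=7: only reaches 6(W), which is W → L
n=8: reaches L-position 4 → W
n=9: only reaches 3(W), 6(W), 8(W), all W → L
n=10: reaches L-position 9 → W
n=11: only reaches 10(W), which is W → L
n=12: reaches L-position 4 → W
n=13: only reaches 12(W), which is W → L
n=14: reaches L-position 7 → W
L entries with 0 ≤ n ≤ 14: n = 0, 1, 4, 7, 9, 11, 13; that makes 7.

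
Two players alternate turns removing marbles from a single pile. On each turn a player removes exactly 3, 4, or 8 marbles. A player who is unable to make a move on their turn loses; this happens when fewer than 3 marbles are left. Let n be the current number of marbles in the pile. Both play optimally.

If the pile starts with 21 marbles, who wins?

The first player wins.

Use the standard recursion: the mover loses at a terminal position; elsewhere, the mover wins exactly when some move hands the opponent an L position.
n=0: no move → L
n=1: no move → L
n=2: no move → L
n=3: reaches L-position 0 → W
n=4: reaches L-position 1 → W
n=5: reaches L-position 2 → W
n=6: reaches L-position 2 → W
n=7: only reaches 4(W), 3(W), all W → L
n=8: reaches L-position 0 → W
n=9: reaches L-position 1 → W
n=10: reaches L-position 7 → W
n=11: reaches L-position 7 → W
n=12: only reaches 9(W), 8(W), 4(W), all W → L
n=13: only reaches 10(W), 9(W), 5(W), all W → L
n=14: only reaches 11(W), 10(W), 6(W), all W → L
n=15: reaches L-position 12 → W
n=16: reaches L-position 13 → W
n=17: reaches L-position 14 → W
n=18: reaches L-position 14 → W
n=19: only reaches 16(W), 15(W), 11(W), all W → L
n=20: reaches L-position 12 → W
n=21: reaches L-position 13 → W
The starting position 21 is W: the player to move should remove 8, leaving 13, handing over an L position.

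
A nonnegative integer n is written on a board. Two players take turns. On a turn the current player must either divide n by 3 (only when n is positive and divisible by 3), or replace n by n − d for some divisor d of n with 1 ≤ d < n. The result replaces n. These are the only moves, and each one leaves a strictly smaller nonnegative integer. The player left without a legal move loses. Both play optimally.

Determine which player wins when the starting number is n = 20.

The first player wins.

Compute win/loss labels from the base case upward. A position with no move is L. Any other position is W if it can reach an L in one move, else L.
n=0: no move → L
n=1: no move → L
n=2: reaches L-position 1 → W
n=3: reaches L-position 1 → W
n=4: only reaches 2(W), 3(W), all W → L
n=5: reaches L-position 4 → W
n=6: reaches L-position 4 → W
n=7: only reaches 6(W), which is W → L
n=8: reaches L-position 4 → W
n=9: only reaches 3(W), 6(W), 8(W), all W → L
n=10: reaches L-position 9 → W
n=11: only reaches 10(W), which is W → L
n=12: reaches L-position 4 → W
n=13: only reaches 12(W), which is W → L
n=14: reaches L-position 7 → W
n=15: only reaches 5(W), 10(W), 12(W), 14(W), all W → L
n=16: reaches L-position 15 → W
n=17: only reaches 16(W), which is W → L
n=18: reaches L-position 9 → W
n=19: only reaches 18(W), which is W → L
n=20: reaches L-position 15 → W
The starting position 20 is W: the player to move should move to 15, handing over an L position.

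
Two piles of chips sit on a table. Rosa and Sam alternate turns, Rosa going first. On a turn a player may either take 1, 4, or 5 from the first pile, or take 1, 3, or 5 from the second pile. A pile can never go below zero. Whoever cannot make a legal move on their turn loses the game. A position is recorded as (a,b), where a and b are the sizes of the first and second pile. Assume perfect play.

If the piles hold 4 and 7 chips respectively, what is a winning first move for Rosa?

Move to (3,7).

Positions with no move are L. A position that does have a move is losing for the player to move precisely when every available move leads to a winning position for the opponent. Fill in the labels:
No move ever increases a pile, so every position that can arise here has a ≤ 4 and b ≤ 7; it is enough to label the cells with 0 ≤ a ≤ 4 and 0 ≤ b ≤ 7.
Every move lowers a or b (never raises either), so fill the grid row by row in increasing a, and left to right within a row: each cell's successors are then already labelled.
      b=0  b=1  b=2  b=3  b=4  b=5  b=6  b=7
a=0:    L    W    L    W    L    W    L    W
a=1:    W    L    W    L    W    L    W    L
a=2:    L    W    L    W    L    W    L    W
a=3:    W    L    W    L    W    L    W    L
a=4:    W    W    W    W    W    W    W    W
Cells with no legal move (terminal, hence L): (0,0).
The remaining L cells, each justified by listing all of its moves:
(0,2): the only move is to (0,1)(W), a W ⇒ L
(0,4): moves to (0,3)(W), (0,1)(W); every one is W ⇒ L
(0,6): moves to (0,5)(W), (0,3)(W), (0,1)(W); every one is W ⇒ L
(1,1): moves to (0,1)(W), (1,0)(W); every one is W ⇒ L
(1,3): moves to (0,3)(W), (1,2)(W), (1,0)(W); every one is W ⇒ L
(1,5): moves to (0,5)(W), (1,4)(W), (1,2)(W), (1,0)(W); every one is W ⇒ L
(1,7): moves to (0,7)(W), (1,6)(W), (1,4)(W), (1,2)(W); every one is W ⇒ L
(2,0): the only move is to (1,0)(W), a W ⇒ L
(2,2): moves to (1,2)(W), (2,1)(W); every one is W ⇒ L
(2,4): moves to (1,4)(W), (2,3)(W), (2,1)(W); every one is W ⇒ L
(2,6): moves to (1,6)(W), (2,5)(W), (2,3)(W), (2,1)(W); every one is W ⇒ L
(3,1): moves to (2,1)(W), (3,0)(W); every one is W ⇒ L
(3,3): moves to (2,3)(W), (3,2)(W), (3,0)(W); every one is W ⇒ L
(3,5): moves to (2,5)(W), (3,4)(W), (3,2)(W), (3,0)(W); every one is W ⇒ L
(3,7): moves to (2,7)(W), (3,6)(W), (3,4)(W), (3,2)(W); every one is W ⇒ L
Every other cell has at least one move into one of the L cells above, so it is W.
From (4,7), the L positions reachable in one move are: (3,7).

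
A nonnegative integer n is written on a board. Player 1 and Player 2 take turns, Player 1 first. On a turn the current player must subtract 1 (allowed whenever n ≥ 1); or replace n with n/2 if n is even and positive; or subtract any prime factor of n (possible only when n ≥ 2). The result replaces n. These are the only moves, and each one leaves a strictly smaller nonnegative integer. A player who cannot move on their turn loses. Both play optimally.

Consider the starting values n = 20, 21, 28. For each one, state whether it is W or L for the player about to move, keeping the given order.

20: L, 21: W, 28: W

Positions with no move are L. A position that does have a move is losing for the player to move precisely when every available move leads to a winning position for the opponent. Fill in the labels:
n=0: no move → L
n=1: W (go to 0, an L position)
n=2: W (go to 0, an L position)
n=3: W (go to 0, an L position)
n=4: L (options 2(W), 3(W) are all W)
n=5: W (go to 0, an L position)
n=6: W (go to 4, an L position)
n=7: W (go to 0, an L position)
n=8: W (go to 4, an L position)
n=9: L (options 6(W), 8(W) are all W)
n=10: W (go to 9, an L position)
n=11: W (go to 0, an L position)
n=12: W (go to 9, an L position)
n=13: W (go to 0, an L position)
n=14: L (options 7(W), 12(W), 13(W) are all W)
n=15: W (go to 14, an L position)
n=16: W (go to 14, an L position)
n=17: W (go to 0, an L position)
n=18: W (go to 9, an L position)
n=19: W (go to 0, an L position)
n=20: L (options 10(W), 15(W), 18(W), 19(W) are all W)
n=21: W (go to 14, an L position)
n=22: W (go to 20, an L position)
n=23: W (go to 0, an L position)
n=24: L (options 12(W), 21(W), 22(W), 23(W) are all W)
n=25: W (go to 20, an L position)
n=26: W (go to 24, an L position)
n=27: W (go to 24, an L position)
n=28: W (go to 14, an L position)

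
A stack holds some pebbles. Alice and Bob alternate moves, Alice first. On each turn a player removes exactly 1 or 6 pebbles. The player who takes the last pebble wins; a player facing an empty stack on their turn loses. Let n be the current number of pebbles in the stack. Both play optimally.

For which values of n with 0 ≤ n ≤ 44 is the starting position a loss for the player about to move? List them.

Compute win/loss labels from the base case upward. A position with no move is L. Any other position is W if it can reach an L in one move, else L.
n=0: no move → L
n=1: reaches L-position 0 → W
n=2: only reaches 1(W), which is W → L
n=3: reaches L-position 2 → W
n=4: only reaches 3(W), which is W → L
n=5: reaches L-position 4 → W
n=6: reaches L-position 0 → W
n=7: only reaches 6(W), 1(W), all W → L
n=8: reaches L-position 7 → W
n=9: only reaches 8(W), 3(W), all W → L
n=10: reaches L-position 9 → W
n=11: only reaches 10(W), 5(W), all W → L
n=12: reaches L-position 11 → W
n=13: reaches L-position 7 → W
n=14: only reaches 13(W), 8(W), all W → L
n=15: reaches L-position 14 → W
n=16: only reaches 15(W), 10(W), all W → L
n=17: reaches L-position 16 → W
n=18: only reaches 17(W), 12(W), all W → L
n=19: reaches L-position 18 → W
n=20: reaches L-position 14 → W
n=21: only reaches 20(W), 15(W), all W → L
n=22: reaches L-position 21 → W
n=23: only reaches 22(W), 17(W), all W → L
n=24: reaches L-position 23 → W
n=25: only reaches 24(W), 19(W), all W → L
n=26: reaches L-position 25 → W
n=27: reaches L-position 21 → W
n=28: only reaches 27(W), 22(W), all W → L
n=29: reaches L-position 28 → W
n=30: only reaches 29(W), 24(W), all W → L
n=31: reaches L-position 30 → W
n=32: only reaches 31(W), 26(W), all W → L
n=33: reaches L-position 32 → W
n=34: reaches L-position 28 → W
n=35: only reaches 34(W), 29(W), all W → L
n=36: reaches L-position 35 → W
n=37: only reaches 36(W), 31(W), all W → L
n=38: reaches L-position 37 → W
n=39: only reaches 38(W), 33(W), all W → L
n=40: reaches L-position 39 → W
n=41: reaches L-position 35 → W
n=42: only reaches 41(W), 36(W), all W → L
n=43: reaches L-position 42 → W
n=44: only reaches 43(W), 38(W), all W → L
Reading off the rows marked L gives the requested list; there are 20 such values of n.

0, 2, 4, 7, 9, 11, 14, 16, 18, 21, 23, 25, 28, 30, 32, 35, 37, 39, 42, 44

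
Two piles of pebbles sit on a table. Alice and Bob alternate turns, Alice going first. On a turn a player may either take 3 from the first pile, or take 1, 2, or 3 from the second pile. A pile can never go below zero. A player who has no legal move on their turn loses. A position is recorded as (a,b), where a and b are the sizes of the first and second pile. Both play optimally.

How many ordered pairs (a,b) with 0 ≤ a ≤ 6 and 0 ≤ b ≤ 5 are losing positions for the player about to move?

Work bottom-up. With no move the player to move loses. Otherwise the position is W if at least one move leads to an L position for the opponent, and L if every move leads to a W.
Every move lowers a or b (never raises either), so fill the grid row by row in increasing a, and left to right within a row: each cell's successors are then already labelled.
      b=0  b=1  b=2  b=3  b=4  b=5
a=0:    L    W    W    W    L    W
a=1:    L    W    W    W    L    W
a=2:    L    W    W    W    L    W
a=3:    W    L    W    W    W    L
a=4:    W    L    W    W    W    L
a=5:    W    L    W    W    W    L
a=6:    L    W    W    W    L    W
Cells with no legal move (terminal, hence L): (0,0), (1,0), (2,0).
The remaining L cells, each justified by listing all of its moves:
(0,4): L (options (0,3)(W), (0,2)(W), (0,1)(W) are all W)
(1,4): L (options (1,3)(W), (1,2)(W), (1,1)(W) are all W)
(2,4): L (options (2,3)(W), (2,2)(W), (2,1)(W) are all W)
(3,1): L (options (0,1)(W), (3,0)(W) are all W)
(3,5): L (options (0,5)(W), (3,4)(W), (3,3)(W), (3,2)(W) are all W)
(4,1): L (options (1,1)(W), (4,0)(W) are all W)
(4,5): L (options (1,5)(W), (4,4)(W), (4,3)(W), (4,2)(W) are all W)
(5,1): L (options (2,1)(W), (5,0)(W) are all W)
(5,5): L (options (2,5)(W), (5,4)(W), (5,3)(W), (5,2)(W) are all W)
(6,0): L (sole option (3,0)(W) is W)
(6,4): L (options (3,4)(W), (6,3)(W), (6,2)(W), (6,1)(W) are all W)
Every other cell has at least one move into one of the L cells above, so it is W.
L cells per row: a=0: 2, a=1: 2, a=2: 2, a=3: 2, a=4: 2, a=5: 2, a=6: 2; total 14.

14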